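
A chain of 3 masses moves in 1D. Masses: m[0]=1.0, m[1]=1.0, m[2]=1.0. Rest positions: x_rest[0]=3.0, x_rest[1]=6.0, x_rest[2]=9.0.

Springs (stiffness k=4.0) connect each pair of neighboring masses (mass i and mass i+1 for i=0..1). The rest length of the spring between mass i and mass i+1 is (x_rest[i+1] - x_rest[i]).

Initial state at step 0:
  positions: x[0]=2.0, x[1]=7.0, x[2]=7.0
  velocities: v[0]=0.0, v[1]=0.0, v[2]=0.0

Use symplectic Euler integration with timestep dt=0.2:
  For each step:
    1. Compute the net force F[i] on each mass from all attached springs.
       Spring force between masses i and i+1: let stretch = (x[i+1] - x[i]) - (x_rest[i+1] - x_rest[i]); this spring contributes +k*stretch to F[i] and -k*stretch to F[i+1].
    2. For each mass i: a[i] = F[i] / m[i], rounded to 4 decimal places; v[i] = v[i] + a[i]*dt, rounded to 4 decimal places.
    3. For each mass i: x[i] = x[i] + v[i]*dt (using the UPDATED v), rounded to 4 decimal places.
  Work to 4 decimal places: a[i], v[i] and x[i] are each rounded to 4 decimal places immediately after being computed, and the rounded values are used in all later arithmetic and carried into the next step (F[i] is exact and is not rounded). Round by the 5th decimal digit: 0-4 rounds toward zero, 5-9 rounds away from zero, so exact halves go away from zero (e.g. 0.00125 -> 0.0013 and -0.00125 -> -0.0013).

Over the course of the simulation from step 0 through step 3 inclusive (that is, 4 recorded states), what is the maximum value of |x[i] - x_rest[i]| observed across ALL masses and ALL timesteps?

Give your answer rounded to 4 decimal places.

Step 0: x=[2.0000 7.0000 7.0000] v=[0.0000 0.0000 0.0000]
Step 1: x=[2.3200 6.2000 7.4800] v=[1.6000 -4.0000 2.4000]
Step 2: x=[2.7808 4.9840 8.2352] v=[2.3040 -6.0800 3.7760]
Step 3: x=[3.1141 3.9357 8.9502] v=[1.6666 -5.2416 3.5750]
Max displacement = 2.0643

Answer: 2.0643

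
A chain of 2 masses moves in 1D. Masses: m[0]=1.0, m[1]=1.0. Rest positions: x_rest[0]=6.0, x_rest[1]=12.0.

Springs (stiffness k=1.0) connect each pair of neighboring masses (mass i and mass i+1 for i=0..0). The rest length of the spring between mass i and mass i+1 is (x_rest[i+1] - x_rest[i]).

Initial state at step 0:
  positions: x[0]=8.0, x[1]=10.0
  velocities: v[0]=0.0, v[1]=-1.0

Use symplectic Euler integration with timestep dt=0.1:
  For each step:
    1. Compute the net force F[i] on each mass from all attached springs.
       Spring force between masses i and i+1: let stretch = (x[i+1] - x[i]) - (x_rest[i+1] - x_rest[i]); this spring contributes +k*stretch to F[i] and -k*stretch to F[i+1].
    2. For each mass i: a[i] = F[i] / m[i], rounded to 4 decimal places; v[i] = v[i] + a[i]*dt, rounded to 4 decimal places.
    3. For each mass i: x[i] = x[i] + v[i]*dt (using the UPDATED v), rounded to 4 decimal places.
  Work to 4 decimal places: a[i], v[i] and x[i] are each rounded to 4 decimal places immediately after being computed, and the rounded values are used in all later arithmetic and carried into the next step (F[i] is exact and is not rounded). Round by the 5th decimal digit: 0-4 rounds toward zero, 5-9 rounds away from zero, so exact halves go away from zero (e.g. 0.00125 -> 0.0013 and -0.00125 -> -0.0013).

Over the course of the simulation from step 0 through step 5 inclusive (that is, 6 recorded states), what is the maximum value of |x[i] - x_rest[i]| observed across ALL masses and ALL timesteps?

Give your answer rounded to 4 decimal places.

Step 0: x=[8.0000 10.0000] v=[0.0000 -1.0000]
Step 1: x=[7.9600 9.9400] v=[-0.4000 -0.6000]
Step 2: x=[7.8798 9.9202] v=[-0.8020 -0.1980]
Step 3: x=[7.7600 9.9400] v=[-1.1980 0.1980]
Step 4: x=[7.6020 9.9980] v=[-1.5800 0.5800]
Step 5: x=[7.4080 10.0920] v=[-1.9404 0.9404]
Max displacement = 2.0798

Answer: 2.0798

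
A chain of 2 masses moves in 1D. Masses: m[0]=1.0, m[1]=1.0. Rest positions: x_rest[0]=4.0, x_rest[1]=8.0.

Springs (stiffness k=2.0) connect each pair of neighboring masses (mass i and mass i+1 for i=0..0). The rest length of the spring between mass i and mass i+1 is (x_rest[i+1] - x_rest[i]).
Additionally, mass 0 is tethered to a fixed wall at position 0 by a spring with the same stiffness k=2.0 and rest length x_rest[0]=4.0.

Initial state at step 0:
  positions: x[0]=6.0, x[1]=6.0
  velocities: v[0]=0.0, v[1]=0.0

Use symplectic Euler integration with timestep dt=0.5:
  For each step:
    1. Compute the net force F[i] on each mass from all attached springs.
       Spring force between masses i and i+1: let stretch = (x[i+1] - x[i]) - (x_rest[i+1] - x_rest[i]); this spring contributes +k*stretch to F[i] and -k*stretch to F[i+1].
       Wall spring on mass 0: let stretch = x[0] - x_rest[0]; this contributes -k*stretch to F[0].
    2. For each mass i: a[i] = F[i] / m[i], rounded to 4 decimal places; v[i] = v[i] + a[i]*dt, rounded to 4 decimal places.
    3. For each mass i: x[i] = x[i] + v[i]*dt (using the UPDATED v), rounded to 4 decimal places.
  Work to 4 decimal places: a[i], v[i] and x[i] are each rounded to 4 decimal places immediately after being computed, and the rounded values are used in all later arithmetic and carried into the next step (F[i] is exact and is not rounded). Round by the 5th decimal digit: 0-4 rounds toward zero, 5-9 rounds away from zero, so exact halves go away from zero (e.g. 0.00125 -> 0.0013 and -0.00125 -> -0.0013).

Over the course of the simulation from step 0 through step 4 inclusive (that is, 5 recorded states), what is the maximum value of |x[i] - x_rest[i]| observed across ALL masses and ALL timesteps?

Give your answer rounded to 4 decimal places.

Step 0: x=[6.0000 6.0000] v=[0.0000 0.0000]
Step 1: x=[3.0000 8.0000] v=[-6.0000 4.0000]
Step 2: x=[1.0000 9.5000] v=[-4.0000 3.0000]
Step 3: x=[2.7500 8.7500] v=[3.5000 -1.5000]
Step 4: x=[6.1250 7.0000] v=[6.7500 -3.5000]
Max displacement = 3.0000

Answer: 3.0000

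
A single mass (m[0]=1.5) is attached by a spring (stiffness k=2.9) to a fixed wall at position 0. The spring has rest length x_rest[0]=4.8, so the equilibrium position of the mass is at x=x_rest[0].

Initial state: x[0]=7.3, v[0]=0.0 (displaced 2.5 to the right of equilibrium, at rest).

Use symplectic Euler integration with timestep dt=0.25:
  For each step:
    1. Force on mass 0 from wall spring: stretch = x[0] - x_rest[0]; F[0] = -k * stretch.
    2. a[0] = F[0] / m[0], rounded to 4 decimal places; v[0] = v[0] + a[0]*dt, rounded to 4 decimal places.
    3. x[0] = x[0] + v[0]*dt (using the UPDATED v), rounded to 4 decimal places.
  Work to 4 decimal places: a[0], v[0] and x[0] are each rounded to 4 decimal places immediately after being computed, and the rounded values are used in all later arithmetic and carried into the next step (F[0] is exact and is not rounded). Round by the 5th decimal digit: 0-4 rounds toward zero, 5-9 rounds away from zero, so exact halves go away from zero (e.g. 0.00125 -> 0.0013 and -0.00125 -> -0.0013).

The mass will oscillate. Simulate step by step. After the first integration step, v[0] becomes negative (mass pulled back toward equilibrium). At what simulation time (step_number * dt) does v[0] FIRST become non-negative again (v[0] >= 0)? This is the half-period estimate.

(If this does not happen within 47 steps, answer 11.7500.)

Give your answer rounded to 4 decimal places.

Step 0: x=[7.3000] v=[0.0000]
Step 1: x=[6.9979] v=[-1.2083]
Step 2: x=[6.4303] v=[-2.2706]
Step 3: x=[5.6657] v=[-3.0586]
Step 4: x=[4.7965] v=[-3.4770]
Step 5: x=[3.9277] v=[-3.4753]
Step 6: x=[3.1643] v=[-3.0537]
Step 7: x=[2.5985] v=[-2.2631]
Step 8: x=[2.2987] v=[-1.1991]
Step 9: x=[2.3012] v=[0.0099]
First v>=0 after going negative at step 9, time=2.2500

Answer: 2.2500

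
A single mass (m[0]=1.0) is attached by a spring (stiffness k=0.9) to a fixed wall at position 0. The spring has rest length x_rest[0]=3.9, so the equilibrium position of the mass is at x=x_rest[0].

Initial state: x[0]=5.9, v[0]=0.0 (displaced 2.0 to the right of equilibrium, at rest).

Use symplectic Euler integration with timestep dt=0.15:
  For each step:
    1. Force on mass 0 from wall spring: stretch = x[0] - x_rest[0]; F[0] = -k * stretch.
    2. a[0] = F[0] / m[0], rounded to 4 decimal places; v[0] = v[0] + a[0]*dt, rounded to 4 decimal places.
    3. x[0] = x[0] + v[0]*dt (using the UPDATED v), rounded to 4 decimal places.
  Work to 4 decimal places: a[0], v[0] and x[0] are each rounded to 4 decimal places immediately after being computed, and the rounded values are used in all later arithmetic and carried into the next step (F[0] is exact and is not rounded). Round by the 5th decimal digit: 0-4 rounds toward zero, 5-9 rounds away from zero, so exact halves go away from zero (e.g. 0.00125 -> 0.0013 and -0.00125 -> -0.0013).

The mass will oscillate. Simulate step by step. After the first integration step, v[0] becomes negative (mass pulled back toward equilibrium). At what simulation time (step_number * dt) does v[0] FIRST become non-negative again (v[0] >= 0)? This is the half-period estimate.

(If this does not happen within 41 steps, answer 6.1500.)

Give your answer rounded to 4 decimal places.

Step 0: x=[5.9000] v=[0.0000]
Step 1: x=[5.8595] v=[-0.2700]
Step 2: x=[5.7793] v=[-0.5345]
Step 3: x=[5.6611] v=[-0.7882]
Step 4: x=[5.5072] v=[-1.0260]
Step 5: x=[5.3208] v=[-1.2430]
Step 6: x=[5.1056] v=[-1.4348]
Step 7: x=[4.8660] v=[-1.5976]
Step 8: x=[4.6068] v=[-1.7280]
Step 9: x=[4.3333] v=[-1.8234]
Step 10: x=[4.0510] v=[-1.8819]
Step 11: x=[3.7657] v=[-1.9023]
Step 12: x=[3.4831] v=[-1.8842]
Step 13: x=[3.2089] v=[-1.8279]
Step 14: x=[2.9487] v=[-1.7346]
Step 15: x=[2.7078] v=[-1.6062]
Step 16: x=[2.4910] v=[-1.4453]
Step 17: x=[2.3027] v=[-1.2551]
Step 18: x=[2.1468] v=[-1.0395]
Step 19: x=[2.0264] v=[-0.8028]
Step 20: x=[1.9439] v=[-0.5499]
Step 21: x=[1.9010] v=[-0.2858]
Step 22: x=[1.8986] v=[-0.0159]
Step 23: x=[1.9367] v=[0.2543]
First v>=0 after going negative at step 23, time=3.4500

Answer: 3.4500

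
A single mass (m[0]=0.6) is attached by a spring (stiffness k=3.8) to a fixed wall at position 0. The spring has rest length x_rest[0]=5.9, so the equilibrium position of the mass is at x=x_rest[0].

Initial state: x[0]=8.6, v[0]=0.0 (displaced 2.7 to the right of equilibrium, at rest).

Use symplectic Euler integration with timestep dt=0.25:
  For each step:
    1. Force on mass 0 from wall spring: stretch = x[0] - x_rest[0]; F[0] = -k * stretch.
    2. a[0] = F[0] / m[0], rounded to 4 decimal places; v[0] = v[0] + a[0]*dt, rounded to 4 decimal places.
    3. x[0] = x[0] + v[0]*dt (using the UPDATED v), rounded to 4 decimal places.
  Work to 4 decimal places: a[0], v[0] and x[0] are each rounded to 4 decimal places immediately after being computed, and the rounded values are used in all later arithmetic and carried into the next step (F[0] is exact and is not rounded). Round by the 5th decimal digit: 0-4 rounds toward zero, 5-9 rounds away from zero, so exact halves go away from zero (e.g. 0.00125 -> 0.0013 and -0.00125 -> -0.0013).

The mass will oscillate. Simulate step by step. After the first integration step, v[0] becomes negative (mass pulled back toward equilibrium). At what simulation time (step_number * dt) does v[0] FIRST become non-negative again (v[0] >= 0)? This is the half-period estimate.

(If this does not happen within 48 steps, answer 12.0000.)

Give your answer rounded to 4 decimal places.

Answer: 1.2500

Derivation:
Step 0: x=[8.6000] v=[0.0000]
Step 1: x=[7.5313] v=[-4.2750]
Step 2: x=[5.8168] v=[-6.8579]
Step 3: x=[4.1353] v=[-6.7262]
Step 4: x=[3.1523] v=[-3.9321]
Step 5: x=[3.2569] v=[0.4184]
First v>=0 after going negative at step 5, time=1.2500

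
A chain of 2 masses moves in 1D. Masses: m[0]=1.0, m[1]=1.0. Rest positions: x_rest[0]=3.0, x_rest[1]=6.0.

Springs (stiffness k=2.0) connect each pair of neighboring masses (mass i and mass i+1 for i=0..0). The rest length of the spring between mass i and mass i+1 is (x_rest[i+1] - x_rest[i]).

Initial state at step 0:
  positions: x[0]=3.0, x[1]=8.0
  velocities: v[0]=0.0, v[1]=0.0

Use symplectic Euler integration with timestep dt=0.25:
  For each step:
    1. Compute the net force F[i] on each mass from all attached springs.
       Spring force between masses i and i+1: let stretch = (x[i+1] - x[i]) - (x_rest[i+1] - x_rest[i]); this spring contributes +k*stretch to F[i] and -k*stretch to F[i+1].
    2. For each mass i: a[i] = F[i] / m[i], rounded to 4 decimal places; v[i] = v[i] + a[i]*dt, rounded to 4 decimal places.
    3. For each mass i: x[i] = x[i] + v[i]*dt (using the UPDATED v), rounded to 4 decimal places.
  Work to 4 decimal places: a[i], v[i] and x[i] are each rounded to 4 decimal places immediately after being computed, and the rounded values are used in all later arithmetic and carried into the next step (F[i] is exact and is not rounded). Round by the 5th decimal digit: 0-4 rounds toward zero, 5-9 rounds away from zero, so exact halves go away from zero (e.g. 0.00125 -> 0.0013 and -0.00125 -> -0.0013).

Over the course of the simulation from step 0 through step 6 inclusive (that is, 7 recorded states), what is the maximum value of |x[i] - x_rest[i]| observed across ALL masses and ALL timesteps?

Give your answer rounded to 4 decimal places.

Step 0: x=[3.0000 8.0000] v=[0.0000 0.0000]
Step 1: x=[3.2500 7.7500] v=[1.0000 -1.0000]
Step 2: x=[3.6875 7.3125] v=[1.7500 -1.7500]
Step 3: x=[4.2031 6.7969] v=[2.0625 -2.0625]
Step 4: x=[4.6680 6.3321] v=[1.8594 -1.8594]
Step 5: x=[4.9659 6.0342] v=[1.1915 -1.1915]
Step 6: x=[5.0223 5.9778] v=[0.2257 -0.2257]
Max displacement = 2.0223

Answer: 2.0223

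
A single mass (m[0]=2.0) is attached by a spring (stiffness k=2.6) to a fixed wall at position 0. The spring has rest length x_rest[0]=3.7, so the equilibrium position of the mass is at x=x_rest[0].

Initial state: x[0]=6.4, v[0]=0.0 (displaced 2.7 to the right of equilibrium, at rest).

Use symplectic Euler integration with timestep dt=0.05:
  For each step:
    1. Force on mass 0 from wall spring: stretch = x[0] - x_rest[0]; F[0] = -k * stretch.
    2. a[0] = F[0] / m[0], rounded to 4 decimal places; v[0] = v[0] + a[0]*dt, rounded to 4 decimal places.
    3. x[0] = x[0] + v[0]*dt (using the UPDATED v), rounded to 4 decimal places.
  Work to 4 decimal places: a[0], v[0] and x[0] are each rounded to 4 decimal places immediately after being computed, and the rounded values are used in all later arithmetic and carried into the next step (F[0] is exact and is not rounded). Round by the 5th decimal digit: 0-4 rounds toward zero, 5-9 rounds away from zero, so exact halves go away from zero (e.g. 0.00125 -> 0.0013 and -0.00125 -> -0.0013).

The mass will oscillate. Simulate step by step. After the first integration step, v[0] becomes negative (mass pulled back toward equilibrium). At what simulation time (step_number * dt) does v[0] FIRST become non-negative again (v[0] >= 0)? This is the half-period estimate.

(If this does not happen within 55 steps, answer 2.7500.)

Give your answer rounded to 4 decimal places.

Step 0: x=[6.4000] v=[0.0000]
Step 1: x=[6.3912] v=[-0.1755]
Step 2: x=[6.3737] v=[-0.3504]
Step 3: x=[6.3475] v=[-0.5242]
Step 4: x=[6.3127] v=[-0.6963]
Step 5: x=[6.2694] v=[-0.8661]
Step 6: x=[6.2177] v=[-1.0331]
Step 7: x=[6.1579] v=[-1.1968]
Step 8: x=[6.0901] v=[-1.3566]
Step 9: x=[6.0145] v=[-1.5120]
Step 10: x=[5.9314] v=[-1.6624]
Step 11: x=[5.8410] v=[-1.8074]
Step 12: x=[5.7437] v=[-1.9466]
Step 13: x=[5.6397] v=[-2.0794]
Step 14: x=[5.5294] v=[-2.2055]
Step 15: x=[5.4132] v=[-2.3244]
Step 16: x=[5.2914] v=[-2.4358]
Step 17: x=[5.1644] v=[-2.5392]
Step 18: x=[5.0327] v=[-2.6344]
Step 19: x=[4.8967] v=[-2.7210]
Step 20: x=[4.7568] v=[-2.7988]
Step 21: x=[4.6134] v=[-2.8675]
Step 22: x=[4.4671] v=[-2.9269]
Step 23: x=[4.3183] v=[-2.9768]
Step 24: x=[4.1675] v=[-3.0170]
Step 25: x=[4.0151] v=[-3.0474]
Step 26: x=[3.8617] v=[-3.0679]
Step 27: x=[3.7078] v=[-3.0784]
Step 28: x=[3.5539] v=[-3.0789]
Step 29: x=[3.4004] v=[-3.0694]
Step 30: x=[3.2479] v=[-3.0499]
Step 31: x=[3.0969] v=[-3.0205]
Step 32: x=[2.9478] v=[-2.9813]
Step 33: x=[2.8012] v=[-2.9324]
Step 34: x=[2.6575] v=[-2.8740]
Step 35: x=[2.5172] v=[-2.8062]
Step 36: x=[2.3807] v=[-2.7293]
Step 37: x=[2.2485] v=[-2.6435]
Step 38: x=[2.1210] v=[-2.5492]
Step 39: x=[1.9987] v=[-2.4466]
Step 40: x=[1.8819] v=[-2.3360]
Step 41: x=[1.7710] v=[-2.2178]
Step 42: x=[1.6664] v=[-2.0924]
Step 43: x=[1.5684] v=[-1.9602]
Step 44: x=[1.4773] v=[-1.8216]
Step 45: x=[1.3934] v=[-1.6771]
Step 46: x=[1.3170] v=[-1.5272]
Step 47: x=[1.2484] v=[-1.3723]
Step 48: x=[1.1878] v=[-1.2129]
Step 49: x=[1.1353] v=[-1.0496]
Step 50: x=[1.0912] v=[-0.8829]
Step 51: x=[1.0555] v=[-0.7133]
Step 52: x=[1.0284] v=[-0.5414]
Step 53: x=[1.0100] v=[-0.3677]
Step 54: x=[1.0004] v=[-0.1929]
Step 55: x=[0.9995] v=[-0.0174]
v[0] did not become non-negative within 55 steps; using fallback time=2.7500

Answer: 2.7500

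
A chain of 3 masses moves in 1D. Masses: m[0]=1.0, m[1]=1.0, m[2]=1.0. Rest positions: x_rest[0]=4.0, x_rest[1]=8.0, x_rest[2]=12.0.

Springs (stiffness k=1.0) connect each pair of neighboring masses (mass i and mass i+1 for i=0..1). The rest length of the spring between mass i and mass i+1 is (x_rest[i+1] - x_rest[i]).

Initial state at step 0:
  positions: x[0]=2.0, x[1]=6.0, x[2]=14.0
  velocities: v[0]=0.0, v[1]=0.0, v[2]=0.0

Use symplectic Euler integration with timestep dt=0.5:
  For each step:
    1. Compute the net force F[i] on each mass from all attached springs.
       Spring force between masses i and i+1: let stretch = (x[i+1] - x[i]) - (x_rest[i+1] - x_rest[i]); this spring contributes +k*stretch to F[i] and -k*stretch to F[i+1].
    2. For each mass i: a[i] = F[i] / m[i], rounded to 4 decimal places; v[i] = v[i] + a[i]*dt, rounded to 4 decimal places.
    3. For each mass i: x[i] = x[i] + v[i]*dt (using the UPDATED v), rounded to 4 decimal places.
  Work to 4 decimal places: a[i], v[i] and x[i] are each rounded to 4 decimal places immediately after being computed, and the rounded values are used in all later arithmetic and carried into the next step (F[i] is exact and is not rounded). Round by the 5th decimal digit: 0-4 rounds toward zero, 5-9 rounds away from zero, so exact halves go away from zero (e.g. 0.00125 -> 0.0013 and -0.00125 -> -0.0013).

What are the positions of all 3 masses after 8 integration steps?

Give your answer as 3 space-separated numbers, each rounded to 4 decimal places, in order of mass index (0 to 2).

Step 0: x=[2.0000 6.0000 14.0000] v=[0.0000 0.0000 0.0000]
Step 1: x=[2.0000 7.0000 13.0000] v=[0.0000 2.0000 -2.0000]
Step 2: x=[2.2500 8.2500 11.5000] v=[0.5000 2.5000 -3.0000]
Step 3: x=[3.0000 8.8125 10.1875] v=[1.5000 1.1250 -2.6250]
Step 4: x=[4.2032 8.2656 9.5313] v=[2.4063 -1.0938 -1.3125]
Step 5: x=[5.4220 7.0195 9.5587] v=[2.4375 -2.4922 0.0547]
Step 6: x=[6.0402 6.0088 9.9513] v=[1.2363 -2.0214 0.7851]
Step 7: x=[5.6505 5.9916 10.3583] v=[-0.7794 -0.0345 0.8139]
Step 8: x=[4.3461 6.9808 10.6736] v=[-2.6089 1.9783 0.6306]

Answer: 4.3461 6.9808 10.6736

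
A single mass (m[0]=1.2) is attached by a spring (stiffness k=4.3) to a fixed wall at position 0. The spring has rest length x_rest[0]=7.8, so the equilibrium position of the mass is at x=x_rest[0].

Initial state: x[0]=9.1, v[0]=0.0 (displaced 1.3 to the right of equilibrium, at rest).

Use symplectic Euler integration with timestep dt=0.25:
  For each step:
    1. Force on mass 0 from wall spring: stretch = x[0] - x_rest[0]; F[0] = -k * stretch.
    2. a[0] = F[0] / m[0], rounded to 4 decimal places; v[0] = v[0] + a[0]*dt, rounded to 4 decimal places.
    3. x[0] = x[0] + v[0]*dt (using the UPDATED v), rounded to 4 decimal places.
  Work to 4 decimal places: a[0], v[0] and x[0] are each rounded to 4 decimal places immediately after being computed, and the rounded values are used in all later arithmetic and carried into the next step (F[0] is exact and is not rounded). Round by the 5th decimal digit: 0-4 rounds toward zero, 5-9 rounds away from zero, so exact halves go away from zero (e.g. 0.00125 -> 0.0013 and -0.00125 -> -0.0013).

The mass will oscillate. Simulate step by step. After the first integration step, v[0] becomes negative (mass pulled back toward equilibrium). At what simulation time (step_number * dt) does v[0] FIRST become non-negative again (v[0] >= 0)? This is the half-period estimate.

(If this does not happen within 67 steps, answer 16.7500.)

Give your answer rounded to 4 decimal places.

Step 0: x=[9.1000] v=[0.0000]
Step 1: x=[8.8089] v=[-1.1646]
Step 2: x=[8.2918] v=[-2.0684]
Step 3: x=[7.6646] v=[-2.5090]
Step 4: x=[7.0677] v=[-2.3877]
Step 5: x=[6.6348] v=[-1.7317]
Step 6: x=[6.4628] v=[-0.6879]
Step 7: x=[6.5903] v=[0.5100]
First v>=0 after going negative at step 7, time=1.7500

Answer: 1.7500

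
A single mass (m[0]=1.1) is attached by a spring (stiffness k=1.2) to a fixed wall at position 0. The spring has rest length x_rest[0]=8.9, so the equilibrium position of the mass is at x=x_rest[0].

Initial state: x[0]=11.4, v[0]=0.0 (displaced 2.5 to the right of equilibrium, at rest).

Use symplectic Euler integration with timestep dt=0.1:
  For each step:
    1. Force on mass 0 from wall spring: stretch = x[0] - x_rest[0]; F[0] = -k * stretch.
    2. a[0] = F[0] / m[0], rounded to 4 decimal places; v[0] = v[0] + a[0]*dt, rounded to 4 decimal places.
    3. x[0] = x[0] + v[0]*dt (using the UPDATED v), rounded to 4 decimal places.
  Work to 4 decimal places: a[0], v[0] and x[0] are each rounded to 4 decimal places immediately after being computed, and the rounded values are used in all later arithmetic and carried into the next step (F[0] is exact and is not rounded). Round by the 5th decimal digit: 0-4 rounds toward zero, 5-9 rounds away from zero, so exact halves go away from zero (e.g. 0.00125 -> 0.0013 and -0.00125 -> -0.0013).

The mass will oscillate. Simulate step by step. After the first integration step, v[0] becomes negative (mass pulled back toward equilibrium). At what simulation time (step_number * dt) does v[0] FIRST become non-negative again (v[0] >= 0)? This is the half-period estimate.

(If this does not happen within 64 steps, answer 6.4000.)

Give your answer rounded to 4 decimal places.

Step 0: x=[11.4000] v=[0.0000]
Step 1: x=[11.3727] v=[-0.2727]
Step 2: x=[11.3185] v=[-0.5425]
Step 3: x=[11.2379] v=[-0.8063]
Step 4: x=[11.1318] v=[-1.0613]
Step 5: x=[11.0013] v=[-1.3048]
Step 6: x=[10.8479] v=[-1.5340]
Step 7: x=[10.6733] v=[-1.7465]
Step 8: x=[10.4793] v=[-1.9400]
Step 9: x=[10.2681] v=[-2.1123]
Step 10: x=[10.0419] v=[-2.2616]
Step 11: x=[9.8033] v=[-2.3862]
Step 12: x=[9.5548] v=[-2.4847]
Step 13: x=[9.2992] v=[-2.5561]
Step 14: x=[9.0392] v=[-2.5997]
Step 15: x=[8.7777] v=[-2.6149]
Step 16: x=[8.5175] v=[-2.6016]
Step 17: x=[8.2615] v=[-2.5599]
Step 18: x=[8.0125] v=[-2.4903]
Step 19: x=[7.7732] v=[-2.3935]
Step 20: x=[7.5461] v=[-2.2706]
Step 21: x=[7.3338] v=[-2.1229]
Step 22: x=[7.1386] v=[-1.9520]
Step 23: x=[6.9626] v=[-1.7599]
Step 24: x=[6.8077] v=[-1.5486]
Step 25: x=[6.6757] v=[-1.3204]
Step 26: x=[6.5679] v=[-1.0778]
Step 27: x=[6.4856] v=[-0.8234]
Step 28: x=[6.4296] v=[-0.5600]
Step 29: x=[6.4006] v=[-0.2905]
Step 30: x=[6.3988] v=[-0.0178]
Step 31: x=[6.4243] v=[0.2551]
First v>=0 after going negative at step 31, time=3.1000

Answer: 3.1000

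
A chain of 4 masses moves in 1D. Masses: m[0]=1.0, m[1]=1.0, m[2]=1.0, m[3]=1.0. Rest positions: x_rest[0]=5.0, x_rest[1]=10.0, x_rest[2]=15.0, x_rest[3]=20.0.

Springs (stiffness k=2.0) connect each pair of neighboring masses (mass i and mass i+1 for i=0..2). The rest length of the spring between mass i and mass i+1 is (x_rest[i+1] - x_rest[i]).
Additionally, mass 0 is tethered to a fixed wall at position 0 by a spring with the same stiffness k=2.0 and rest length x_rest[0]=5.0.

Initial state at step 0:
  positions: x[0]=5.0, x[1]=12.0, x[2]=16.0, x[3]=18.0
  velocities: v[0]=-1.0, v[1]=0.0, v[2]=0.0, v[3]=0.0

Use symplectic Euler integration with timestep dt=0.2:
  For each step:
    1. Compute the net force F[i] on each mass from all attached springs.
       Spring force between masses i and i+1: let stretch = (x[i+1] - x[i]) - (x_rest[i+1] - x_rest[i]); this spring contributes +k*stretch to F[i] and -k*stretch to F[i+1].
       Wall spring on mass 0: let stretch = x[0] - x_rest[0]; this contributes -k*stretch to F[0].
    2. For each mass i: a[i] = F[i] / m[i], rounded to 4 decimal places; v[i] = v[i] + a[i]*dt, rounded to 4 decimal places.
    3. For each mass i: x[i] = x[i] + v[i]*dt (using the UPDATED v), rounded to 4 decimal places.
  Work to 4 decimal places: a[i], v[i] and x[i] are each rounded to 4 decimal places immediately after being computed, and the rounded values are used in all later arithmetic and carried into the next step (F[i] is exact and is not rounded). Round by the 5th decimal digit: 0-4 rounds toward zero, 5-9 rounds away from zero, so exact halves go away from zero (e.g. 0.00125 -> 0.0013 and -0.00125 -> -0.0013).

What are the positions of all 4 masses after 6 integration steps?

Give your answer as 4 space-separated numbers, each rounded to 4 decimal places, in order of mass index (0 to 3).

Step 0: x=[5.0000 12.0000 16.0000 18.0000] v=[-1.0000 0.0000 0.0000 0.0000]
Step 1: x=[4.9600 11.7600 15.8400 18.2400] v=[-0.2000 -1.2000 -0.8000 1.2000]
Step 2: x=[5.0672 11.3024 15.5456 18.6880] v=[0.5360 -2.2880 -1.4720 2.2400]
Step 3: x=[5.2678 10.6854 15.1631 19.2846] v=[1.0032 -3.0848 -1.9123 2.9830]
Step 4: x=[5.4804 9.9932 14.7521 19.9515] v=[1.0631 -3.4608 -2.0548 3.3344]
Step 5: x=[5.6156 9.3207 14.3764 20.6024] v=[0.6761 -3.3624 -1.8786 3.2546]
Step 6: x=[5.5980 8.7563 14.0943 21.1552] v=[-0.0881 -2.8222 -1.4105 2.7642]

Answer: 5.5980 8.7563 14.0943 21.1552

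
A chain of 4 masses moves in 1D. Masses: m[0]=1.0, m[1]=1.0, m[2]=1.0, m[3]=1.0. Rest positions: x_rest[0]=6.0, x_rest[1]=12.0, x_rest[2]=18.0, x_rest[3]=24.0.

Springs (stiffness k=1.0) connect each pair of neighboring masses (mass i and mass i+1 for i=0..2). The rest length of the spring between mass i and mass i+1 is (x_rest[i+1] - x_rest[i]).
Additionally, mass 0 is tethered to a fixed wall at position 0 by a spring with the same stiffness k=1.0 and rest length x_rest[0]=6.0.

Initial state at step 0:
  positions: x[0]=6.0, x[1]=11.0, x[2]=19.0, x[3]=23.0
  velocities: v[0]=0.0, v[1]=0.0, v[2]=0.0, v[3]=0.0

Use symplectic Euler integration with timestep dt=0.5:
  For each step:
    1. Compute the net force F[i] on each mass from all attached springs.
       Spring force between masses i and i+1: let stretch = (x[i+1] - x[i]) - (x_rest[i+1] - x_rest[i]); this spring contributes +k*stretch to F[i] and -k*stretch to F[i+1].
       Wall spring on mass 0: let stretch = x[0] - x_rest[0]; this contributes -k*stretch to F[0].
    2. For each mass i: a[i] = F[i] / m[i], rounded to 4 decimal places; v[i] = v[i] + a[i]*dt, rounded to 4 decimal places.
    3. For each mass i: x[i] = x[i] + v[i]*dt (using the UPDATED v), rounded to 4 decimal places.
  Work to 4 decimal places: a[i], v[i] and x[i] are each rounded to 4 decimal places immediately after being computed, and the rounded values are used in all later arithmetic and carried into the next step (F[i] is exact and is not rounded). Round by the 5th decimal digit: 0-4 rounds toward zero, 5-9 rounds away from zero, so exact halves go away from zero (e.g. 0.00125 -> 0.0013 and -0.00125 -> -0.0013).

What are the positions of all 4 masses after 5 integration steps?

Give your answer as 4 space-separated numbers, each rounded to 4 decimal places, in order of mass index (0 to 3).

Step 0: x=[6.0000 11.0000 19.0000 23.0000] v=[0.0000 0.0000 0.0000 0.0000]
Step 1: x=[5.7500 11.7500 18.0000 23.5000] v=[-0.5000 1.5000 -2.0000 1.0000]
Step 2: x=[5.5625 12.5625 16.8125 24.1250] v=[-0.3750 1.6250 -2.3750 1.2500]
Step 3: x=[5.7344 12.6875 16.3906 24.4219] v=[0.3438 0.2500 -0.8438 0.5938]
Step 4: x=[6.2110 12.0000 17.0508 24.2110] v=[0.9532 -1.3750 1.3203 -0.4219]
Step 5: x=[6.5821 11.1280 18.2383 23.7100] v=[0.7422 -1.7441 2.3750 -1.0020]

Answer: 6.5821 11.1280 18.2383 23.7100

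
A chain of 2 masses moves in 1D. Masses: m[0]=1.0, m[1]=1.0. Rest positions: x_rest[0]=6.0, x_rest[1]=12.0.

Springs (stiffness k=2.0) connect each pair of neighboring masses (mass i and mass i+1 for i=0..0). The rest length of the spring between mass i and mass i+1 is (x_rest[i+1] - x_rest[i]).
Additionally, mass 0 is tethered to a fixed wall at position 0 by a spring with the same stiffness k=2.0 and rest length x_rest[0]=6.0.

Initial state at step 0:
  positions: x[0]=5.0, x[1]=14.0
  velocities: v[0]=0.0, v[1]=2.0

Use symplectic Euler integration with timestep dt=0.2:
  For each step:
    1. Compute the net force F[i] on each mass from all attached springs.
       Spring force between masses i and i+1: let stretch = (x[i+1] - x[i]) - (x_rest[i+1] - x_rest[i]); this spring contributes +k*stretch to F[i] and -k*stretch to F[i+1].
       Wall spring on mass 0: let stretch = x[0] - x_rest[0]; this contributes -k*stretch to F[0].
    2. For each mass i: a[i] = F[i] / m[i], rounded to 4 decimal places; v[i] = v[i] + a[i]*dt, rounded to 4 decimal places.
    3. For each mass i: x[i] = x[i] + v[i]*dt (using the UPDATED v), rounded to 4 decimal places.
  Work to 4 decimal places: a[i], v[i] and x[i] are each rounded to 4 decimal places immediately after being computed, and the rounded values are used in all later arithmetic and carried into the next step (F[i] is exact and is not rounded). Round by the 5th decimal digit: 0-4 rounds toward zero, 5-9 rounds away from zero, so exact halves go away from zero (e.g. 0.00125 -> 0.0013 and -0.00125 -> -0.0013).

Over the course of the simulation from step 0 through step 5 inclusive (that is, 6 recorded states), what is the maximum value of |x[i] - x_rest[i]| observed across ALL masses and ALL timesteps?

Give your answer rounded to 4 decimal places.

Step 0: x=[5.0000 14.0000] v=[0.0000 2.0000]
Step 1: x=[5.3200 14.1600] v=[1.6000 0.8000]
Step 2: x=[5.9216 14.0928] v=[3.0080 -0.3360]
Step 3: x=[6.7032 13.8519] v=[3.9078 -1.2045]
Step 4: x=[7.5204 13.5191] v=[4.0860 -1.6640]
Step 5: x=[8.2159 13.1864] v=[3.4773 -1.6635]
Max displacement = 2.2159

Answer: 2.2159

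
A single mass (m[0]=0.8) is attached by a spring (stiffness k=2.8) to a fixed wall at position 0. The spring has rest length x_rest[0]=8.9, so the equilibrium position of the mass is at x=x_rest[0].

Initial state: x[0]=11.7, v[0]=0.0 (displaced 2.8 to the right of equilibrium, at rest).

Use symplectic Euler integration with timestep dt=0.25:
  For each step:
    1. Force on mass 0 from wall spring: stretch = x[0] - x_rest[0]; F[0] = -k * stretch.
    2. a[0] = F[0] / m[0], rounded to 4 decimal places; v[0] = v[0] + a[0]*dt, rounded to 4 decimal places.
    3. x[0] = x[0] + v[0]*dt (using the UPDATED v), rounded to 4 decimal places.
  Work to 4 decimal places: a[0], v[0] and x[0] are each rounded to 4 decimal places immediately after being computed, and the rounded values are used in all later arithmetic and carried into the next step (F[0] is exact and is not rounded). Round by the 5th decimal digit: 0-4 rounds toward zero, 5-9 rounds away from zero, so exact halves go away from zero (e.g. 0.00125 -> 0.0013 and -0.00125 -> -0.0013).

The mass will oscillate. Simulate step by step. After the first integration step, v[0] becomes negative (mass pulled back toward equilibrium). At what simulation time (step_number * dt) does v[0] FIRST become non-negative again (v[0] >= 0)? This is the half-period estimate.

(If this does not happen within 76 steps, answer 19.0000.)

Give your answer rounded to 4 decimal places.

Step 0: x=[11.7000] v=[0.0000]
Step 1: x=[11.0875] v=[-2.4500]
Step 2: x=[9.9965] v=[-4.3641]
Step 3: x=[8.6656] v=[-5.3236]
Step 4: x=[7.3860] v=[-5.1185]
Step 5: x=[6.4376] v=[-3.7938]
Step 6: x=[6.0278] v=[-1.6392]
Step 7: x=[6.2463] v=[0.8740]
First v>=0 after going negative at step 7, time=1.7500

Answer: 1.7500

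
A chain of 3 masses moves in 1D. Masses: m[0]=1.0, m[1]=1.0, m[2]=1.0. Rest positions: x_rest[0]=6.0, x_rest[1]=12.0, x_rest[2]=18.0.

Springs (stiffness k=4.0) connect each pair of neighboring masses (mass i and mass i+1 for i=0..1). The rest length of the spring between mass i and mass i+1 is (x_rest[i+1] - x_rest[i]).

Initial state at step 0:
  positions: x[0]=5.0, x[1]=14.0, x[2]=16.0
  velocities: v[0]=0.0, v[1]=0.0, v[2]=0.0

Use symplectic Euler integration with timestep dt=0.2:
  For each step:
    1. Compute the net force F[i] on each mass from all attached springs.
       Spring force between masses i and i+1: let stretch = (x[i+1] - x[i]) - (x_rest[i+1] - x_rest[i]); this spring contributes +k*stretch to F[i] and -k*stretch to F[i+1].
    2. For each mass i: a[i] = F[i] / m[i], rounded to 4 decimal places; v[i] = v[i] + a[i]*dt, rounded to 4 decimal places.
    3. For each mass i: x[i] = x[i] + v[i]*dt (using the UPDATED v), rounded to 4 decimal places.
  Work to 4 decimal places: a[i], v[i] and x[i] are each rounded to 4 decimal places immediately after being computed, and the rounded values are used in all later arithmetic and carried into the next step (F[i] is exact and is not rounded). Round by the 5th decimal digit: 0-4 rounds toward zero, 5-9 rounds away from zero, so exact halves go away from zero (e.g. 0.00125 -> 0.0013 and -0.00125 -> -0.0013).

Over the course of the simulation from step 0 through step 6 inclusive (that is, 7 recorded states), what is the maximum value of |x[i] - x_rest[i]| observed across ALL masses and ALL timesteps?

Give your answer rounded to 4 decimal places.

Step 0: x=[5.0000 14.0000 16.0000] v=[0.0000 0.0000 0.0000]
Step 1: x=[5.4800 12.8800 16.6400] v=[2.4000 -5.6000 3.2000]
Step 2: x=[6.1840 11.1776 17.6384] v=[3.5200 -8.5120 4.9920]
Step 3: x=[6.7270 9.7100 18.5631] v=[2.7149 -7.3382 4.6234]
Step 4: x=[6.7873 9.1816 19.0313] v=[0.3013 -2.6421 2.3409]
Step 5: x=[6.2706 9.8460 18.8835] v=[-2.5833 3.3222 -0.7389]
Step 6: x=[5.3660 11.3844 18.2497] v=[-4.5230 7.6919 -3.1689]
Max displacement = 2.8184

Answer: 2.8184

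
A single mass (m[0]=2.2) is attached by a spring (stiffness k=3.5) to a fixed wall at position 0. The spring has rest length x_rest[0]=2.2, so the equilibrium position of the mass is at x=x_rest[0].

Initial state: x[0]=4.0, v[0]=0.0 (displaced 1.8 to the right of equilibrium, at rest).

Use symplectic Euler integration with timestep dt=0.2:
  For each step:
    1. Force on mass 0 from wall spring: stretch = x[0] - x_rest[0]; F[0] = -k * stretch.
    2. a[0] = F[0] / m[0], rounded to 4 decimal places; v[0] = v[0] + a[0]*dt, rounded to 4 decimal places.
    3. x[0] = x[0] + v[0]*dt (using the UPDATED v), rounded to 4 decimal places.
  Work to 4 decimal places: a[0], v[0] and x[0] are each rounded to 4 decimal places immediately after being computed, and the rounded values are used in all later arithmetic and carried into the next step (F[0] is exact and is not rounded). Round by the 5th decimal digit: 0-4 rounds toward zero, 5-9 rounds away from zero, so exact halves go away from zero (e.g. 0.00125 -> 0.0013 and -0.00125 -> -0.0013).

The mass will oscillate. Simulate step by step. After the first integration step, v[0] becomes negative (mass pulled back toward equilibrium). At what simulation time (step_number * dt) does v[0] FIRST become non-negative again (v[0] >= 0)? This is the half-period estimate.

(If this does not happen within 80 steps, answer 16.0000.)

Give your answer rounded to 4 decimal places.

Step 0: x=[4.0000] v=[0.0000]
Step 1: x=[3.8855] v=[-0.5727]
Step 2: x=[3.6637] v=[-1.1090]
Step 3: x=[3.3488] v=[-1.5747]
Step 4: x=[2.9608] v=[-1.9402]
Step 5: x=[2.5243] v=[-2.1823]
Step 6: x=[2.0672] v=[-2.2855]
Step 7: x=[1.6186] v=[-2.2432]
Step 8: x=[1.2070] v=[-2.0582]
Step 9: x=[0.8586] v=[-1.7422]
Step 10: x=[0.5955] v=[-1.3154]
Step 11: x=[0.4345] v=[-0.8049]
Step 12: x=[0.3859] v=[-0.2431]
Step 13: x=[0.4527] v=[0.3341]
First v>=0 after going negative at step 13, time=2.6000

Answer: 2.6000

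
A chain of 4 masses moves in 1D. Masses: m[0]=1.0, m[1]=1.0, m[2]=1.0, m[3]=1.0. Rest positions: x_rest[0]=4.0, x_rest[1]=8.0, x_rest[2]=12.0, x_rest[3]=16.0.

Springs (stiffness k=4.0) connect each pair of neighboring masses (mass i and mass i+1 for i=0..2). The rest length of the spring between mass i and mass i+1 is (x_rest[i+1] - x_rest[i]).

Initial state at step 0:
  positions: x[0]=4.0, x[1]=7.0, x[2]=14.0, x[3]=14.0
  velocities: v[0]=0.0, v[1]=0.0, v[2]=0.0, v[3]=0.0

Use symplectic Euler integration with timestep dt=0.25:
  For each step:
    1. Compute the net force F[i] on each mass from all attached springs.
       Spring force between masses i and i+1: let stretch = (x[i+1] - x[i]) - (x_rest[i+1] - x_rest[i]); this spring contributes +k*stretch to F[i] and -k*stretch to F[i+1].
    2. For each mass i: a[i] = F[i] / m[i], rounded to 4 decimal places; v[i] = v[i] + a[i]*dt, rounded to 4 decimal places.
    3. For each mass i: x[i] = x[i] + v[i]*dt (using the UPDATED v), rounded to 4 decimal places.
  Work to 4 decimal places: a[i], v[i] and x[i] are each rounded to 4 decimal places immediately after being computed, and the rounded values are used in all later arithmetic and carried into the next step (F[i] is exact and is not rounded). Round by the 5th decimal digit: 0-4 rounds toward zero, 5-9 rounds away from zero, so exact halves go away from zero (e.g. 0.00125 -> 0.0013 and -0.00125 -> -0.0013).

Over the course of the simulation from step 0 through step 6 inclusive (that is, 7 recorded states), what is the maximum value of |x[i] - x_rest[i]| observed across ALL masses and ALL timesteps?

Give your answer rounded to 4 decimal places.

Step 0: x=[4.0000 7.0000 14.0000 14.0000] v=[0.0000 0.0000 0.0000 0.0000]
Step 1: x=[3.7500 8.0000 12.2500 15.0000] v=[-1.0000 4.0000 -7.0000 4.0000]
Step 2: x=[3.5625 9.0000 10.1250 16.3125] v=[-0.7500 4.0000 -8.5000 5.2500]
Step 3: x=[3.7344 8.9219 9.2656 17.0781] v=[0.6875 -0.3125 -3.4375 3.0625]
Step 4: x=[4.2032 7.6328 10.2734 16.8906] v=[1.8750 -5.1563 4.0313 -0.7500]
Step 5: x=[4.5294 6.1465 12.2754 16.0488] v=[1.3046 -5.9453 8.0079 -3.3672]
Step 6: x=[4.2598 5.7881 13.6885 15.2637] v=[-1.0783 -1.4335 5.6524 -3.1406]
Max displacement = 2.7344

Answer: 2.7344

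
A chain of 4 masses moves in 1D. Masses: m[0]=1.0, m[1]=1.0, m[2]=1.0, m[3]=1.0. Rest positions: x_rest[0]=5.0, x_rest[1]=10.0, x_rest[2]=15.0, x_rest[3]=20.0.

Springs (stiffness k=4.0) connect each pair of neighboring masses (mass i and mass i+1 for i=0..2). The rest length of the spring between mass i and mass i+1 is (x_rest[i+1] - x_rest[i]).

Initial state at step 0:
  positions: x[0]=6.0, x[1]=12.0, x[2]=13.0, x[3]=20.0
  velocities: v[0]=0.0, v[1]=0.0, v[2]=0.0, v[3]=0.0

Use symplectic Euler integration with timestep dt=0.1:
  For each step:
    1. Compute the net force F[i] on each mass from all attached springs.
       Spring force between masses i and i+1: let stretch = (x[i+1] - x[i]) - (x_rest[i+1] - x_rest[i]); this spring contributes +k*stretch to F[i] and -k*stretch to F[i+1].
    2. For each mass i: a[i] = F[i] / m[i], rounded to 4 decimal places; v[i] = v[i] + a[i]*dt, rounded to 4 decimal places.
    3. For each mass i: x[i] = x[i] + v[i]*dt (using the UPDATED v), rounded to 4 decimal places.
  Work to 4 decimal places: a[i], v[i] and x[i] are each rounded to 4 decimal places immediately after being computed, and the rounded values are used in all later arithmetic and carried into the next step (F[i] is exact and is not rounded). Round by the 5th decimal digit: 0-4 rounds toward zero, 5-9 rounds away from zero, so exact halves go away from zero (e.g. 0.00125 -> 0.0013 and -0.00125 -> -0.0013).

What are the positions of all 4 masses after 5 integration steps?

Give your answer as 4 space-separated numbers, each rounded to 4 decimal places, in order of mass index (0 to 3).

Answer: 6.3034 9.8509 15.6441 19.2017

Derivation:
Step 0: x=[6.0000 12.0000 13.0000 20.0000] v=[0.0000 0.0000 0.0000 0.0000]
Step 1: x=[6.0400 11.8000 13.2400 19.9200] v=[0.4000 -2.0000 2.4000 -0.8000]
Step 2: x=[6.1104 11.4272 13.6896 19.7728] v=[0.7040 -3.7280 4.4960 -1.4720]
Step 3: x=[6.1935 10.9322 14.2920 19.5823] v=[0.8307 -4.9498 6.0243 -1.9053]
Step 4: x=[6.2661 10.3821 14.9717 19.3802] v=[0.7262 -5.5014 6.7965 -2.0214]
Step 5: x=[6.3034 9.8509 15.6441 19.2017] v=[0.3726 -5.3120 6.7241 -1.7848]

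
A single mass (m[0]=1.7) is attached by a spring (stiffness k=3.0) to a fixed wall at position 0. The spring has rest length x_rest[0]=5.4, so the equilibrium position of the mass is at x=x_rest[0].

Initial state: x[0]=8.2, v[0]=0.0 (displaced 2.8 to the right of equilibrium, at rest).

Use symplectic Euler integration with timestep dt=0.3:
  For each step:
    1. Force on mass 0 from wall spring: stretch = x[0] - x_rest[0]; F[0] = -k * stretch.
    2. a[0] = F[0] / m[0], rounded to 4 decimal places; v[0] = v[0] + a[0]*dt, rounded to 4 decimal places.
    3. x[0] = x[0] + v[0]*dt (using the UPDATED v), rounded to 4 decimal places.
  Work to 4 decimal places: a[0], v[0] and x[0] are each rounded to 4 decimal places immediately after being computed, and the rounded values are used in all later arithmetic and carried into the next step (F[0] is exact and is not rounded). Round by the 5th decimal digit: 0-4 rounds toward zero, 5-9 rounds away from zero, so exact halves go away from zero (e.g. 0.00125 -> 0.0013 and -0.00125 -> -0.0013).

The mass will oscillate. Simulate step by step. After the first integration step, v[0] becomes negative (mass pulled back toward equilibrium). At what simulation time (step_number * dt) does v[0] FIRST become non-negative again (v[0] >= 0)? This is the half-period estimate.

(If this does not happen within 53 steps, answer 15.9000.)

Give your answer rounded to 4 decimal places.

Step 0: x=[8.2000] v=[0.0000]
Step 1: x=[7.7553] v=[-1.4824]
Step 2: x=[6.9365] v=[-2.7293]
Step 3: x=[5.8737] v=[-3.5428]
Step 4: x=[4.7356] v=[-3.7936]
Step 5: x=[3.7030] v=[-3.4419]
Step 6: x=[2.9400] v=[-2.5435]
Step 7: x=[2.5677] v=[-1.2411]
Step 8: x=[2.6452] v=[0.2584]
First v>=0 after going negative at step 8, time=2.4000

Answer: 2.4000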